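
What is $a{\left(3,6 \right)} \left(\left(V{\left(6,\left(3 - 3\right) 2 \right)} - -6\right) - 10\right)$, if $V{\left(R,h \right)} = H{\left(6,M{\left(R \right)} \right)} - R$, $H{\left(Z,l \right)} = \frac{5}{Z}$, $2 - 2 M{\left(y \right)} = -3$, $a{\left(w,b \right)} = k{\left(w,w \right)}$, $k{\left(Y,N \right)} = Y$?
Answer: $- \frac{55}{2} \approx -27.5$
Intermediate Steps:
$a{\left(w,b \right)} = w$
$M{\left(y \right)} = \frac{5}{2}$ ($M{\left(y \right)} = 1 - - \frac{3}{2} = 1 + \frac{3}{2} = \frac{5}{2}$)
$V{\left(R,h \right)} = \frac{5}{6} - R$
$a{\left(3,6 \right)} \left(\left(V{\left(6,\left(3 - 3\right) 2 \right)} - -6\right) - 10\right) = 3 \left(\left(\left(\frac{5}{6} - 6\right) - -6\right) - 10\right) = 3 \left(\left(\left(\frac{5}{6} - 6\right) + 6\right) - 10\right) = 3 \left(\left(- \frac{31}{6} + 6\right) - 10\right) = 3 \left(\frac{5}{6} - 10\right) = 3 \left(- \frac{55}{6}\right) = - \frac{55}{2}$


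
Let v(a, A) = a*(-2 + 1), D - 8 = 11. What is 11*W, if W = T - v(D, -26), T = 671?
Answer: 7590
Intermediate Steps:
D = 19 (D = 8 + 11 = 19)
v(a, A) = -a (v(a, A) = a*(-1) = -a)
W = 690 (W = 671 - (-1)*19 = 671 - 1*(-19) = 671 + 19 = 690)
11*W = 11*690 = 7590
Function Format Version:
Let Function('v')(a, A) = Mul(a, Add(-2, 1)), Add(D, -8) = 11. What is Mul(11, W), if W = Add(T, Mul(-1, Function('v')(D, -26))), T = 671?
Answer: 7590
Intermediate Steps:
D = 19 (D = Add(8, 11) = 19)
Function('v')(a, A) = Mul(-1, a) (Function('v')(a, A) = Mul(a, -1) = Mul(-1, a))
W = 690 (W = Add(671, Mul(-1, Mul(-1, 19))) = Add(671, Mul(-1, -19)) = Add(671, 19) = 690)
Mul(11, W) = Mul(11, 690) = 7590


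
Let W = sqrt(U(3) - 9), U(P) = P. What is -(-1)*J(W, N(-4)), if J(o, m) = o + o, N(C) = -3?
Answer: 2*I*sqrt(6) ≈ 4.899*I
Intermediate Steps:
W = I*sqrt(6) (W = sqrt(3 - 9) = sqrt(-6) = I*sqrt(6) ≈ 2.4495*I)
J(o, m) = 2*o
-(-1)*J(W, N(-4)) = -(-1)*2*(I*sqrt(6)) = -(-1)*2*I*sqrt(6) = -(-2)*I*sqrt(6) = 2*I*sqrt(6)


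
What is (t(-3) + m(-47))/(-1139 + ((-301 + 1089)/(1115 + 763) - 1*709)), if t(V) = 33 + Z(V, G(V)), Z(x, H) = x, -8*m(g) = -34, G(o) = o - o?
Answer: -128643/6939512 ≈ -0.018538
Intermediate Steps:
G(o) = 0
m(g) = 17/4 (m(g) = -⅛*(-34) = 17/4)
t(V) = 33 + V
(t(-3) + m(-47))/(-1139 + ((-301 + 1089)/(1115 + 763) - 1*709)) = ((33 - 3) + 17/4)/(-1139 + ((-301 + 1089)/(1115 + 763) - 1*709)) = (30 + 17/4)/(-1139 + (788/1878 - 709)) = 137/(4*(-1139 + (788*(1/1878) - 709))) = 137/(4*(-1139 + (394/939 - 709))) = 137/(4*(-1139 - 665357/939)) = 137/(4*(-1734878/939)) = (137/4)*(-939/1734878) = -128643/6939512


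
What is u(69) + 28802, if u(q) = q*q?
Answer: 33563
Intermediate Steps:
u(q) = q²
u(69) + 28802 = 69² + 28802 = 4761 + 28802 = 33563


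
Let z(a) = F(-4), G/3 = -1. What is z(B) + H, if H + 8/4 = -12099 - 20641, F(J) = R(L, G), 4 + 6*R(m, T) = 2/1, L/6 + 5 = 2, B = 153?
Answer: -98227/3 ≈ -32742.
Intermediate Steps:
G = -3 (G = 3*(-1) = -3)
L = -18 (L = -30 + 6*2 = -30 + 12 = -18)
R(m, T) = -1/3 (R(m, T) = -2/3 + (2/1)/6 = -2/3 + (2*1)/6 = -2/3 + (1/6)*2 = -2/3 + 1/3 = -1/3)
F(J) = -1/3
H = -32742 (H = -2 + (-12099 - 20641) = -2 - 32740 = -32742)
z(a) = -1/3
z(B) + H = -1/3 - 32742 = -98227/3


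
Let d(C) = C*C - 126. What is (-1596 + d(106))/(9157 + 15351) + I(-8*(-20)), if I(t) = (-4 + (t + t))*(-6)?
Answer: -23228827/12254 ≈ -1895.6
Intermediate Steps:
d(C) = -126 + C² (d(C) = C² - 126 = -126 + C²)
I(t) = 24 - 12*t (I(t) = (-4 + 2*t)*(-6) = 24 - 12*t)
(-1596 + d(106))/(9157 + 15351) + I(-8*(-20)) = (-1596 + (-126 + 106²))/(9157 + 15351) + (24 - (-96)*(-20)) = (-1596 + (-126 + 11236))/24508 + (24 - 12*160) = (-1596 + 11110)*(1/24508) + (24 - 1920) = 9514*(1/24508) - 1896 = 4757/12254 - 1896 = -23228827/12254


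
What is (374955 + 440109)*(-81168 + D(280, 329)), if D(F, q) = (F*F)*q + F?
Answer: 20957505893568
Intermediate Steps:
D(F, q) = F + q*F² (D(F, q) = F²*q + F = q*F² + F = F + q*F²)
(374955 + 440109)*(-81168 + D(280, 329)) = (374955 + 440109)*(-81168 + 280*(1 + 280*329)) = 815064*(-81168 + 280*(1 + 92120)) = 815064*(-81168 + 280*92121) = 815064*(-81168 + 25793880) = 815064*25712712 = 20957505893568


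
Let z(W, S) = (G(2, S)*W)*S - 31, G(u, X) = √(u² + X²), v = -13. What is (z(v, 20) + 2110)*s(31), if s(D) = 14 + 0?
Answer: 29106 - 7280*√101 ≈ -44057.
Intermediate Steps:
s(D) = 14
G(u, X) = √(X² + u²)
z(W, S) = -31 + S*W*√(4 + S²) (z(W, S) = (√(S² + 2²)*W)*S - 31 = (√(S² + 4)*W)*S - 31 = (√(4 + S²)*W)*S - 31 = (W*√(4 + S²))*S - 31 = S*W*√(4 + S²) - 31 = -31 + S*W*√(4 + S²))
(z(v, 20) + 2110)*s(31) = ((-31 + 20*(-13)*√(4 + 20²)) + 2110)*14 = ((-31 + 20*(-13)*√(4 + 400)) + 2110)*14 = ((-31 + 20*(-13)*√404) + 2110)*14 = ((-31 + 20*(-13)*(2*√101)) + 2110)*14 = ((-31 - 520*√101) + 2110)*14 = (2079 - 520*√101)*14 = 29106 - 7280*√101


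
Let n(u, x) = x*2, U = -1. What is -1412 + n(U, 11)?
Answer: -1390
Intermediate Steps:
n(u, x) = 2*x
-1412 + n(U, 11) = -1412 + 2*11 = -1412 + 22 = -1390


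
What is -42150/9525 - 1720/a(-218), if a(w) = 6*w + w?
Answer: -319586/96901 ≈ -3.2981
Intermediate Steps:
a(w) = 7*w
-42150/9525 - 1720/a(-218) = -42150/9525 - 1720/(7*(-218)) = -42150*1/9525 - 1720/(-1526) = -562/127 - 1720*(-1/1526) = -562/127 + 860/763 = -319586/96901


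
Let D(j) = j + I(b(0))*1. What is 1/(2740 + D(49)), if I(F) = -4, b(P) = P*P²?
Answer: 1/2785 ≈ 0.00035907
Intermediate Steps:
b(P) = P³
D(j) = -4 + j (D(j) = j - 4*1 = j - 4 = -4 + j)
1/(2740 + D(49)) = 1/(2740 + (-4 + 49)) = 1/(2740 + 45) = 1/2785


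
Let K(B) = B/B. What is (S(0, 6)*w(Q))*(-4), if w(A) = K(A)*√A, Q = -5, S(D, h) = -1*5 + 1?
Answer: 16*I*√5 ≈ 35.777*I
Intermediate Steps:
K(B) = 1
S(D, h) = -4 (S(D, h) = -5 + 1 = -4)
w(A) = √A (w(A) = 1*√A = √A)
(S(0, 6)*w(Q))*(-4) = -4*I*√5*(-4) = 16*I*√5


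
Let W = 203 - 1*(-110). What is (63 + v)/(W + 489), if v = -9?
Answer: 27/401 ≈ 0.067332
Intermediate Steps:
W = 313 (W = 203 + 110 = 313)
(63 + v)/(W + 489) = (63 - 9)/(313 + 489) = 54/802 = 54*(1/802) = 27/401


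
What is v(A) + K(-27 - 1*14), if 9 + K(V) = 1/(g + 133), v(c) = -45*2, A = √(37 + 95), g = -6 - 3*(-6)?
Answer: -14354/145 ≈ -98.993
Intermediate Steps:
g = 12 (g = -6 + 18 = 12)
A = 2*√33 (A = √132 = 2*√33 ≈ 11.489)
v(c) = -90
K(V) = -1304/145 (K(V) = -9 + 1/(12 + 133) = -9 + 1/145 = -1304/145)
v(A) + K(-27 - 1*14) = -90 - 1304/145 = -14354/145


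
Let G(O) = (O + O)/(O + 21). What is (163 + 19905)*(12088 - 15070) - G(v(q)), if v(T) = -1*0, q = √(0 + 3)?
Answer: -59842776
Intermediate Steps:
q = √3 ≈ 1.7320
v(T) = 0
G(O) = 2*O/(21 + O) (G(O) = (2*O)/(21 + O) = 2*O/(21 + O))
(163 + 19905)*(12088 - 15070) - G(v(q)) = (163 + 19905)*(12088 - 15070) - 2*0/(21 + 0) = 20068*(-2982) - 2*0/21 = -59842776 - 2*0/21 = -59842776 - 1*0 = -59842776 + 0 = -59842776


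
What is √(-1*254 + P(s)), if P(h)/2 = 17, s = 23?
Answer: 2*I*√55 ≈ 14.832*I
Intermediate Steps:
P(h) = 34 (P(h) = 2*17 = 34)
√(-1*254 + P(s)) = √(-1*254 + 34) = √(-254 + 34) = √(-220) = 2*I*√55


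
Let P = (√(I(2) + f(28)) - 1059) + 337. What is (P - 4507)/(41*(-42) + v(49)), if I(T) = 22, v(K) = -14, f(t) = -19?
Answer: 747/248 - √3/1736 ≈ 3.0111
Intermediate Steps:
P = -722 + √3 (P = (√(22 - 19) - 1059) + 337 = (√3 - 1059) + 337 = (-1059 + √3) + 337 = -722 + √3 ≈ -720.27)
(P - 4507)/(41*(-42) + v(49)) = ((-722 + √3) - 4507)/(41*(-42) - 14) = (-5229 + √3)/(-1722 - 14) = (-5229 + √3)/(-1736) = (-5229 + √3)*(-1/1736) = 747/248 - √3/1736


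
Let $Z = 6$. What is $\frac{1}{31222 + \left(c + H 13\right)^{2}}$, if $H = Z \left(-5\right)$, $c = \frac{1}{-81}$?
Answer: $\frac{6561}{1202838823} \approx 5.4546 \cdot 10^{-6}$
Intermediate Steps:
$c = - \frac{1}{81} \approx -0.012346$
$H = -30$ ($H = 6 \left(-5\right) = -30$)
$\frac{1}{31222 + \left(c + H 13\right)^{2}} = \frac{1}{31222 + \left(- \frac{1}{81} - 390\right)^{2}} = \frac{1}{31222 + \left(- \frac{31591}{81}\right)^{2}} = \frac{1}{31222 + \frac{997991281}{6561}} = \frac{1}{\frac{1202838823}{6561}} = \frac{6561}{1202838823}$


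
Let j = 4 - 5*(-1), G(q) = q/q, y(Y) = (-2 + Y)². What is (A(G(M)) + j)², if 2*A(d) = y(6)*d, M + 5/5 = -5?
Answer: 289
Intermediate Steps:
M = -6 (M = -1 - 5 = -6)
G(q) = 1
j = 9 (j = 4 + 5 = 9)
A(d) = 8*d (A(d) = ((-2 + 6)²*d)/2 = (4²*d)/2 = (16*d)/2 = 8*d)
(A(G(M)) + j)² = (8*1 + 9)² = (8 + 9)² = 17² = 289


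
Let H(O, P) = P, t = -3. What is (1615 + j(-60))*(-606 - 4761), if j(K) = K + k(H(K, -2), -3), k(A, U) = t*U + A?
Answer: -8383254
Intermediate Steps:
k(A, U) = A - 3*U (k(A, U) = -3*U + A = A - 3*U)
j(K) = 7 + K (j(K) = K + (-2 - 3*(-3)) = K + (-2 + 9) = K + 7 = 7 + K)
(1615 + j(-60))*(-606 - 4761) = (1615 + (7 - 60))*(-606 - 4761) = (1615 - 53)*(-5367) = 1562*(-5367) = -8383254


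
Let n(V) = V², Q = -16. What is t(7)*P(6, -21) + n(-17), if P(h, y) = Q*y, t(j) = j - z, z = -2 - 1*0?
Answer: 3313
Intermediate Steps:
z = -2 (z = -2 + 0 = -2)
t(j) = 2 + j (t(j) = j - 1*(-2) = j + 2 = 2 + j)
P(h, y) = -16*y
t(7)*P(6, -21) + n(-17) = (2 + 7)*(-16*(-21)) + (-17)² = 9*336 + 289 = 3024 + 289 = 3313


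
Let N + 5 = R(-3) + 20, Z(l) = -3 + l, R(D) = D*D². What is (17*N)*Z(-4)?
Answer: 1428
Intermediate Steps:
R(D) = D³
N = -12 (N = -5 + ((-3)³ + 20) = -5 + (-27 + 20) = -5 - 7 = -12)
(17*N)*Z(-4) = (17*(-12))*(-3 - 4) = -204*(-7) = 1428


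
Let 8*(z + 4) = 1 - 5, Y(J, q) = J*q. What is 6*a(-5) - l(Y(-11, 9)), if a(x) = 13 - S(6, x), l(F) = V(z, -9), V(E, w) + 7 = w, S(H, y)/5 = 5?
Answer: -56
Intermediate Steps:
S(H, y) = 25 (S(H, y) = 5*5 = 25)
z = -9/2 (z = -4 + (1 - 5)/8 = -4 + (⅛)*(-4) = -4 - ½ = -9/2 ≈ -4.5000)
V(E, w) = -7 + w
l(F) = -16 (l(F) = -7 - 9 = -16)
a(x) = -12 (a(x) = 13 - 1*25 = 13 - 25 = -12)
6*a(-5) - l(Y(-11, 9)) = 6*(-12) - 1*(-16) = -72 + 16 = -56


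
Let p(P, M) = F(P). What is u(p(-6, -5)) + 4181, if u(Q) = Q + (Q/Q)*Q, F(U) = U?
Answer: 4169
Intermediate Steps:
p(P, M) = P
u(Q) = 2*Q (u(Q) = Q + 1*Q = Q + Q = 2*Q)
u(p(-6, -5)) + 4181 = 2*(-6) + 4181 = -12 + 4181 = 4169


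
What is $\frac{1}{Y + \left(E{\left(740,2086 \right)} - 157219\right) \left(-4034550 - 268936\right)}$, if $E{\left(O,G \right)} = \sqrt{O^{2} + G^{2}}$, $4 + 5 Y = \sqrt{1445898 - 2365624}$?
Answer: $\frac{5}{3382948827166 - 43034860 \sqrt{1224749} + i \sqrt{919726}} \approx 1.4991 \cdot 10^{-12} - 4.3105 \cdot 10^{-22} i$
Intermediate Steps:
$Y = - \frac{4}{5} + \frac{i \sqrt{919726}}{5}$ ($Y = - \frac{4}{5} + \frac{\sqrt{1445898 - 2365624}}{5} = - \frac{4}{5} + \frac{\sqrt{-919726}}{5} = - \frac{4}{5} + \frac{i \sqrt{919726}}{5} \approx -0.8 + 191.8 i$)
$E{\left(O,G \right)} = \sqrt{G^{2} + O^{2}}$
$\frac{1}{Y + \left(E{\left(740,2086 \right)} - 157219\right) \left(-4034550 - 268936\right)} = \frac{1}{\left(- \frac{4}{5} + \frac{i \sqrt{919726}}{5}\right) + \left(\sqrt{2086^{2} + 740^{2}} - 157219\right) \left(-4034550 - 268936\right)} = \frac{1}{\left(- \frac{4}{5} + \frac{i \sqrt{919726}}{5}\right) + \left(\sqrt{4351396 + 547600} - 157219\right) \left(-4303486\right)} = \frac{1}{\left(- \frac{4}{5} + \frac{i \sqrt{919726}}{5}\right) + \left(\sqrt{4898996} - 157219\right) \left(-4303486\right)} = \frac{1}{\left(- \frac{4}{5} + \frac{i \sqrt{919726}}{5}\right) + \left(2 \sqrt{1224749} - 157219\right) \left(-4303486\right)} = \frac{1}{\left(- \frac{4}{5} + \frac{i \sqrt{919726}}{5}\right) + \left(-157219 + 2 \sqrt{1224749}\right) \left(-4303486\right)} = \frac{1}{\left(- \frac{4}{5} + \frac{i \sqrt{919726}}{5}\right) + \left(676589765434 - 8606972 \sqrt{1224749}\right)} = \frac{1}{\frac{3382948827166}{5} - 8606972 \sqrt{1224749} + \frac{i \sqrt{919726}}{5}}$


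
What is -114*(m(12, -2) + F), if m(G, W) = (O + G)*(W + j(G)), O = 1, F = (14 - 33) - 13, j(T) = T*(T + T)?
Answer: -420204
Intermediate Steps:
j(T) = 2*T**2 (j(T) = T*(2*T) = 2*T**2)
F = -32 (F = -19 - 13 = -32)
m(G, W) = (1 + G)*(W + 2*G**2)
-114*(m(12, -2) + F) = -114*((-2 + 2*12**2 + 2*12**3 + 12*(-2)) - 32) = -114*((-2 + 2*144 + 2*1728 - 24) - 32) = -114*((-2 + 288 + 3456 - 24) - 32) = -114*(3718 - 32) = -114*3686 = -420204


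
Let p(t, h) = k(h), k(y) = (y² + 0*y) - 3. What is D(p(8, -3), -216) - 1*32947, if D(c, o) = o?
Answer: -33163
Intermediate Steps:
k(y) = -3 + y² (k(y) = (y² + 0) - 3 = y² - 3 = -3 + y²)
p(t, h) = -3 + h²
D(p(8, -3), -216) - 1*32947 = -216 - 1*32947 = -216 - 32947 = -33163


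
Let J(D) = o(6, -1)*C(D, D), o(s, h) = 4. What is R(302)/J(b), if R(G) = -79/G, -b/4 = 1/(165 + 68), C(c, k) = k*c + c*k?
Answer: -4288831/38656 ≈ -110.95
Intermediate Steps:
C(c, k) = 2*c*k (C(c, k) = c*k + c*k = 2*c*k)
b = -4/233 (b = -4/(165 + 68) = -4/233 ≈ -0.017167)
J(D) = 8*D² (J(D) = 4*(2*D*D) = 4*(2*D²) = 8*D²)
R(302)/J(b) = (-79/302)/((8*(-4/233)²)) = (-79*1/302)/((8*(16/54289))) = -79/(302*128/54289) = -79/302*54289/128 = -4288831/38656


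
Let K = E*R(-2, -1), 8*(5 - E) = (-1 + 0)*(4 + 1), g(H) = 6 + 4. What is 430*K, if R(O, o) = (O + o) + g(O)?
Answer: 67725/4 ≈ 16931.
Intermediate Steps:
g(H) = 10
R(O, o) = 10 + O + o (R(O, o) = (O + o) + 10 = 10 + O + o)
E = 45/8 (E = 5 - (-1 + 0)*(4 + 1)/8 = 5 - (-1)*5/8 = 5 - 1/8*(-5) = 5 + 5/8 = 45/8 ≈ 5.6250)
K = 315/8 (K = 45*(10 - 2 - 1)/8 = (45/8)*7 = 315/8 ≈ 39.375)
430*K = 430*(315/8) = 67725/4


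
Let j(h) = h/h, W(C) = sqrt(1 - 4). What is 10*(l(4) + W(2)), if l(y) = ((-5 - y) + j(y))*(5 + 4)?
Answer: -720 + 10*I*sqrt(3) ≈ -720.0 + 17.32*I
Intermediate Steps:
W(C) = I*sqrt(3) (W(C) = sqrt(-3) = I*sqrt(3))
j(h) = 1
l(y) = -36 - 9*y (l(y) = ((-5 - y) + 1)*(5 + 4) = (-4 - y)*9 = -36 - 9*y)
10*(l(4) + W(2)) = 10*((-36 - 9*4) + I*sqrt(3)) = 10*((-36 - 36) + I*sqrt(3)) = 10*(-72 + I*sqrt(3)) = -720 + 10*I*sqrt(3)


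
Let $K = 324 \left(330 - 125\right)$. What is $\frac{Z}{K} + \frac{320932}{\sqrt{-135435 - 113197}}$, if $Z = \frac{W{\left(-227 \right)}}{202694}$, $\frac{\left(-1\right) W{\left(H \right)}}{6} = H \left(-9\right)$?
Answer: $- \frac{227}{249313620} - \frac{80233 i \sqrt{62158}}{31079} \approx -9.105 \cdot 10^{-7} - 643.63 i$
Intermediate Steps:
$K = 66420$ ($K = 324 \cdot 205 = 66420$)
$W{\left(H \right)} = 54 H$ ($W{\left(H \right)} = - 6 H \left(-9\right) = - 6 \left(- 9 H\right) = 54 H$)
$Z = - \frac{6129}{101347}$ ($Z = \frac{54 \left(-227\right)}{202694} = \left(-12258\right) \frac{1}{202694} = - \frac{6129}{101347} \approx -0.060475$)
$\frac{Z}{K} + \frac{320932}{\sqrt{-135435 - 113197}} = - \frac{6129}{101347 \cdot 66420} + \frac{320932}{\sqrt{-135435 - 113197}} = \left(- \frac{6129}{101347}\right) \frac{1}{66420} + \frac{320932}{\sqrt{-248632}} = - \frac{227}{249313620} + \frac{320932}{2 i \sqrt{62158}} = - \frac{227}{249313620} + 320932 \left(- \frac{i \sqrt{62158}}{124316}\right) = - \frac{227}{249313620} - \frac{80233 i \sqrt{62158}}{31079}$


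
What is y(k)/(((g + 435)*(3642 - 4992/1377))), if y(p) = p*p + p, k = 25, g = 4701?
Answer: 49725/1429531984 ≈ 3.4784e-5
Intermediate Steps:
y(p) = p + p² (y(p) = p² + p = p + p²)
y(k)/(((g + 435)*(3642 - 4992/1377))) = (25*(1 + 25))/(((4701 + 435)*(3642 - 4992/1377))) = (25*26)/((5136*(3642 - 4992*1/1377))) = 650/((5136*(3642 - 1664/459))) = 650/((5136*(1670014/459))) = 650/(2859063968/153) = 650*(153/2859063968) = 49725/1429531984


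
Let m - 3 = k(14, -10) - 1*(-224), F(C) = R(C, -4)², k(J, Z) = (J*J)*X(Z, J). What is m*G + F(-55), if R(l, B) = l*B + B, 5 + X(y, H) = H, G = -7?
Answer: 32719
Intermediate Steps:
X(y, H) = -5 + H
R(l, B) = B + B*l (R(l, B) = B*l + B = B + B*l)
k(J, Z) = J²*(-5 + J) (k(J, Z) = (J*J)*(-5 + J) = J²*(-5 + J))
F(C) = (-4 - 4*C)² (F(C) = (-4*(1 + C))² = (-4 - 4*C)²)
m = 1991 (m = 3 + (14²*(-5 + 14) - 1*(-224)) = 3 + (196*9 + 224) = 3 + (1764 + 224) = 3 + 1988 = 1991)
m*G + F(-55) = 1991*(-7) + 16*(1 - 55)² = -13937 + 16*(-54)² = -13937 + 16*2916 = -13937 + 46656 = 32719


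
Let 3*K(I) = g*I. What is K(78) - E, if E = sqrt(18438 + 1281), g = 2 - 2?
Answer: -3*sqrt(2191) ≈ -140.42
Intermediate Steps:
g = 0
K(I) = 0 (K(I) = (0*I)/3 = (1/3)*0 = 0)
E = 3*sqrt(2191) (E = sqrt(19719) = 3*sqrt(2191) ≈ 140.42)
K(78) - E = 0 - 3*sqrt(2191) = -3*sqrt(2191)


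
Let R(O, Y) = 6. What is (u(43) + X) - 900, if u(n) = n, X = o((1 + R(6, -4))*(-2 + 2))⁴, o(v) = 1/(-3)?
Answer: -69416/81 ≈ -856.99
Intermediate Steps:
o(v) = -⅓
X = 1/81 (X = (-⅓)⁴ = 1/81 ≈ 0.012346)
(u(43) + X) - 900 = (43 + 1/81) - 900 = 3484/81 - 900 = -69416/81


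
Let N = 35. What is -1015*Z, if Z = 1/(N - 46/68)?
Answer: -34510/1167 ≈ -29.572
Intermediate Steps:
Z = 34/1167 (Z = 1/(35 - 46/68) = 1/(35 - 46*1/68) = 1/(35 - 23/34) = 1/(1167/34) = 34/1167 ≈ 0.029135)
-1015*Z = -1015*34/1167 = -34510/1167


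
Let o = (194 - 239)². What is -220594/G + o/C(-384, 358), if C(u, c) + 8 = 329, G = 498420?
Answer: 156414971/26665470 ≈ 5.8658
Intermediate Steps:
C(u, c) = 321 (C(u, c) = -8 + 329 = 321)
o = 2025 (o = (-45)² = 2025)
-220594/G + o/C(-384, 358) = -220594/498420 + 2025/321 = -220594*1/498420 + 2025*(1/321) = -110297/249210 + 675/107 = 156414971/26665470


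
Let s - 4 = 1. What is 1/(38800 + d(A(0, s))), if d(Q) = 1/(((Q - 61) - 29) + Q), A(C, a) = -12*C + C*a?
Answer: 90/3491999 ≈ 2.5773e-5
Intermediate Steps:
s = 5 (s = 4 + 1 = 5)
d(Q) = 1/(-90 + 2*Q) (d(Q) = 1/(((-61 + Q) - 29) + Q) = 1/((-90 + Q) + Q) = 1/(-90 + 2*Q))
1/(38800 + d(A(0, s))) = 1/(38800 + 1/(2*(-45 + 0*(-12 + 5)))) = 1/(38800 + 1/(2*(-45 + 0*(-7)))) = 1/(38800 + 1/(2*(-45 + 0))) = 1/(38800 + (½)/(-45)) = 1/(38800 + (½)*(-1/45)) = 1/(38800 - 1/90) = 1/(3491999/90) = 90/3491999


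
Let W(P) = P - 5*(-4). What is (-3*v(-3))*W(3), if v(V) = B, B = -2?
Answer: 138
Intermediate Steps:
v(V) = -2
W(P) = 20 + P (W(P) = P + 20 = 20 + P)
(-3*v(-3))*W(3) = (-3*(-2))*(20 + 3) = 6*23 = 138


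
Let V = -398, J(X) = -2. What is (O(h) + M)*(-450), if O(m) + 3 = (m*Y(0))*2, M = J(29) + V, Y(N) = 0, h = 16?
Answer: 181350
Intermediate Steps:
M = -400 (M = -2 - 398 = -400)
O(m) = -3 (O(m) = -3 + (m*0)*2 = -3 + 0*2 = -3 + 0 = -3)
(O(h) + M)*(-450) = (-3 - 400)*(-450) = -403*(-450) = 181350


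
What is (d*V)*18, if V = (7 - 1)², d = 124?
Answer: 80352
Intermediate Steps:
V = 36 (V = 6² = 36)
(d*V)*18 = (124*36)*18 = 4464*18 = 80352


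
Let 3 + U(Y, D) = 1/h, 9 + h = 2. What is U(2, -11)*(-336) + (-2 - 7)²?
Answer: 1137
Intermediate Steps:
h = -7 (h = -9 + 2 = -7)
U(Y, D) = -22/7 (U(Y, D) = -3 + 1/(-7) = -3 - ⅐ = -22/7)
U(2, -11)*(-336) + (-2 - 7)² = -22/7*(-336) + (-2 - 7)² = 1056 + (-9)² = 1056 + 81 = 1137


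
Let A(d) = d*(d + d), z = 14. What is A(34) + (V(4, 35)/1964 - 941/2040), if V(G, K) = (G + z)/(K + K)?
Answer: 16207308461/7011480 ≈ 2311.5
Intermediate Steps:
V(G, K) = (14 + G)/(2*K) (V(G, K) = (G + 14)/(K + K) = (14 + G)/((2*K)) = (14 + G)*(1/(2*K)) = (14 + G)/(2*K))
A(d) = 2*d² (A(d) = d*(2*d) = 2*d²)
A(34) + (V(4, 35)/1964 - 941/2040) = 2*34² + (((½)*(14 + 4)/35)/1964 - 941/2040) = 2*1156 + (((½)*(1/35)*18)*(1/1964) - 941*1/2040) = 2312 + ((9/35)*(1/1964) - 941/2040) = 2312 + (9/68740 - 941/2040) = 2312 - 3233299/7011480 = 16207308461/7011480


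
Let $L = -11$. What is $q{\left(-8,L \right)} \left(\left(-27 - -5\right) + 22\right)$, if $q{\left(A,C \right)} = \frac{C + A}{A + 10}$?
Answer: $0$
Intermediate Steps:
$q{\left(A,C \right)} = \frac{A + C}{10 + A}$
$q{\left(-8,L \right)} \left(\left(-27 - -5\right) + 22\right) = \frac{-8 - 11}{10 - 8} \left(\left(-27 - -5\right) + 22\right) = \frac{1}{2} \left(-19\right) \left(\left(-27 + 5\right) + 22\right) = \frac{1}{2} \left(-19\right) \left(-22 + 22\right) = \left(- \frac{19}{2}\right) 0 = 0$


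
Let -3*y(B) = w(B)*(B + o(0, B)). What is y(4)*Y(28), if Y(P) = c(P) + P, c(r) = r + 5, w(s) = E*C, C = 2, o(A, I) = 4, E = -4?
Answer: 3904/3 ≈ 1301.3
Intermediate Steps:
w(s) = -8 (w(s) = -4*2 = -8)
c(r) = 5 + r
y(B) = 32/3 + 8*B/3 (y(B) = -(-8)*(B + 4)/3 = -(-8)*(4 + B)/3 = -(-32 - 8*B)/3 = 32/3 + 8*B/3)
Y(P) = 5 + 2*P (Y(P) = (5 + P) + P = 5 + 2*P)
y(4)*Y(28) = (32/3 + (8/3)*4)*(5 + 2*28) = (32/3 + 32/3)*(5 + 56) = (64/3)*61 = 3904/3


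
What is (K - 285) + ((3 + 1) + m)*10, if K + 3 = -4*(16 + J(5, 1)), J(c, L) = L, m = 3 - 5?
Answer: -336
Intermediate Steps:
m = -2
K = -71 (K = -3 - 4*(16 + 1) = -3 - 4*17 = -3 - 68 = -71)
(K - 285) + ((3 + 1) + m)*10 = (-71 - 285) + ((3 + 1) - 2)*10 = -356 + (4 - 2)*10 = -356 + 2*10 = -356 + 20 = -336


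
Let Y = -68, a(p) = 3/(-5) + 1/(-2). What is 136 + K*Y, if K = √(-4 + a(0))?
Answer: 136 - 34*I*√510/5 ≈ 136.0 - 153.57*I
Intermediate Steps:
a(p) = -11/10 (a(p) = 3*(-⅕) + 1*(-½) = -⅗ - ½ = -11/10)
K = I*√510/10 (K = √(-4 - 11/10) = √(-51/10) = I*√510/10 ≈ 2.2583*I)
136 + K*Y = 136 + (I*√510/10)*(-68) = 136 - 34*I*√510/5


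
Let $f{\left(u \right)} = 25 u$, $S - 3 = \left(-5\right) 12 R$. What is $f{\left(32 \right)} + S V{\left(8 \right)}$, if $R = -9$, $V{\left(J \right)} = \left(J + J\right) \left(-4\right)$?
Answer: $-33952$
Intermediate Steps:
$V{\left(J \right)} = - 8 J$ ($V{\left(J \right)} = 2 J \left(-4\right) = - 8 J$)
$S = 543$ ($S = 3 + \left(-5\right) 12 \left(-9\right) = 3 - -540 = 3 + 540 = 543$)
$f{\left(32 \right)} + S V{\left(8 \right)} = 25 \cdot 32 + 543 \left(\left(-8\right) 8\right) = 800 + 543 \left(-64\right) = 800 - 34752 = -33952$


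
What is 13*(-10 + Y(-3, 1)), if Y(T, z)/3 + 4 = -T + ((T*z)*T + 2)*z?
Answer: 260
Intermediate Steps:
Y(T, z) = -12 - 3*T + 3*z*(2 + z*T**2) (Y(T, z) = -12 + 3*(-T + ((T*z)*T + 2)*z) = -12 + 3*(-T + (z*T**2 + 2)*z) = -12 + 3*(-T + (2 + z*T**2)*z) = -12 + 3*(-T + z*(2 + z*T**2)) = -12 + (-3*T + 3*z*(2 + z*T**2)) = -12 - 3*T + 3*z*(2 + z*T**2))
13*(-10 + Y(-3, 1)) = 13*(-10 + (-12 - 3*(-3) + 6*1 + 3*(-3)**2*1**2)) = 13*(-10 + (-12 + 9 + 6 + 3*9*1)) = 13*(-10 + (-12 + 9 + 6 + 27)) = 13*(-10 + 30) = 13*20 = 260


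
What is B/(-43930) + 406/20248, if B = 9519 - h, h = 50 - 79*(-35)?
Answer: -29476753/222373660 ≈ -0.13256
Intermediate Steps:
h = 2815 (h = 50 + 2765 = 2815)
B = 6704 (B = 9519 - 1*2815 = 9519 - 2815 = 6704)
B/(-43930) + 406/20248 = 6704/(-43930) + 406/20248 = 6704*(-1/43930) + 406*(1/20248) = -3352/21965 + 203/10124 = -29476753/222373660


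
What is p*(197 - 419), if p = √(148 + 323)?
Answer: -222*√471 ≈ -4818.0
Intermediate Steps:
p = √471 ≈ 21.703
p*(197 - 419) = √471*(197 - 419) = √471*(-222) = -222*√471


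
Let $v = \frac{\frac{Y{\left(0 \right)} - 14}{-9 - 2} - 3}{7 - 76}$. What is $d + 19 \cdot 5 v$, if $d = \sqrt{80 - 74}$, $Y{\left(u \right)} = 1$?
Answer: $\frac{1900}{759} + \sqrt{6} \approx 4.9528$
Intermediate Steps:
$d = \sqrt{6} \approx 2.4495$
$v = \frac{20}{759}$ ($v = \frac{\frac{1 - 14}{-9 - 2} - 3}{7 - 76} = \frac{- \frac{13}{-11} - 3}{-69} = \left(\left(-13\right) \left(- \frac{1}{11}\right) - 3\right) \left(- \frac{1}{69}\right) = \left(\frac{13}{11} - 3\right) \left(- \frac{1}{69}\right) = \left(- \frac{20}{11}\right) \left(- \frac{1}{69}\right) = \frac{20}{759} \approx 0.02635$)
$d + 19 \cdot 5 v = \sqrt{6} + 19 \cdot 5 \cdot \frac{20}{759} = \sqrt{6} + 95 \cdot \frac{20}{759} = \sqrt{6} + \frac{1900}{759} = \frac{1900}{759} + \sqrt{6}$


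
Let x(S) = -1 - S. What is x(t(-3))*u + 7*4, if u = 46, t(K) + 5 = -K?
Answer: 74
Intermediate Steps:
t(K) = -5 - K
x(t(-3))*u + 7*4 = (-1 - (-5 - 1*(-3)))*46 + 7*4 = (-1 - (-5 + 3))*46 + 28 = (-1 - 1*(-2))*46 + 28 = (-1 + 2)*46 + 28 = 1*46 + 28 = 46 + 28 = 74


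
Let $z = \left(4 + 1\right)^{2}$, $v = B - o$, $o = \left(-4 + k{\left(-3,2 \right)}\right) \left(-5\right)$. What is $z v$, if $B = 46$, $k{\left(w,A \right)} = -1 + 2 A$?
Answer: $1025$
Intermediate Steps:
$o = 5$ ($o = \left(-4 + \left(-1 + 2 \cdot 2\right)\right) \left(-5\right) = \left(-4 + \left(-1 + 4\right)\right) \left(-5\right) = \left(-4 + 3\right) \left(-5\right) = \left(-1\right) \left(-5\right) = 5$)
$v = 41$ ($v = 46 - 5 = 41$)
$z = 25$ ($z = 5^{2} = 25$)
$z v = 25 \cdot 41 = 1025$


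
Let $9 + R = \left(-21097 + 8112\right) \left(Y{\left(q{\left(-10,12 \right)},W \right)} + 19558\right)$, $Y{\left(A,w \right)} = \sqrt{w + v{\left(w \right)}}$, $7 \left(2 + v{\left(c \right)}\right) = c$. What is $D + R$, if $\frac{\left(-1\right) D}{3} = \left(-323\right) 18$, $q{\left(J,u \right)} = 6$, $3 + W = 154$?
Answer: $-253943197 - 1855 \sqrt{8358} \approx -2.5411 \cdot 10^{8}$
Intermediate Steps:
$W = 151$ ($W = -3 + 154 = 151$)
$v{\left(c \right)} = -2 + \frac{c}{7}$
$Y{\left(A,w \right)} = \sqrt{-2 + \frac{8 w}{7}}$ ($Y{\left(A,w \right)} = \sqrt{w + \left(-2 + \frac{w}{7}\right)} = \sqrt{-2 + \frac{8 w}{7}}$)
$D = 17442$ ($D = - 3 \left(\left(-323\right) 18\right) = \left(-3\right) \left(-5814\right) = 17442$)
$R = -253960639 - 1855 \sqrt{8358}$ ($R = -9 + \left(-21097 + 8112\right) \left(\frac{\sqrt{-98 + 56 \cdot 151}}{7} + 19558\right) = -9 - 12985 \left(\frac{\sqrt{-98 + 8456}}{7} + 19558\right) = -9 - 12985 \left(\frac{\sqrt{8358}}{7} + 19558\right) = -9 - 12985 \left(19558 + \frac{\sqrt{8358}}{7}\right) = -9 - \left(253960630 + 1855 \sqrt{8358}\right) = -253960639 - 1855 \sqrt{8358} \approx -2.5413 \cdot 10^{8}$)
$D + R = 17442 - \left(253960639 + 1855 \sqrt{8358}\right) = -253943197 - 1855 \sqrt{8358}$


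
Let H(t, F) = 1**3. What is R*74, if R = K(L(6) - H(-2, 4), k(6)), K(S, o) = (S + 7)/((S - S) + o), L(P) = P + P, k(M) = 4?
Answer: 333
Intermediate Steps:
L(P) = 2*P
H(t, F) = 1
K(S, o) = (7 + S)/o (K(S, o) = (7 + S)/(0 + o) = (7 + S)/o)
R = 9/2 (R = (7 + (2*6 - 1*1))/4 = (7 + (12 - 1))/4 = (7 + 11)/4 = (1/4)*18 = 9/2 ≈ 4.5000)
R*74 = (9/2)*74 = 333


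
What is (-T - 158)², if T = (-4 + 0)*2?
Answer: 22500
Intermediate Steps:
T = -8 (T = -4*2 = -8)
(-T - 158)² = (-1*(-8) - 158)² = (8 - 158)² = (-150)² = 22500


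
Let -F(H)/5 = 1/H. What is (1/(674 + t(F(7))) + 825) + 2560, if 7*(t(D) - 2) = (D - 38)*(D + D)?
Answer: 794046873/234578 ≈ 3385.0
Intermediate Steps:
F(H) = -5/H
t(D) = 2 + 2*D*(-38 + D)/7 (t(D) = 2 + ((D - 38)*(D + D))/7 = 2 + ((-38 + D)*(2*D))/7 = 2 + (2*D*(-38 + D))/7 = 2 + 2*D*(-38 + D)/7)
(1/(674 + t(F(7))) + 825) + 2560 = (1/(674 + (2 - (-380)/(7*7) + 2*(-5/7)²/7)) + 825) + 2560 = (1/(674 + (2 - (-380)/(7*7) + 2*(-5*⅐)²/7)) + 825) + 2560 = (1/(674 + (2 - 76/7*(-5/7) + 2*(-5/7)²/7)) + 825) + 2560 = (1/(674 + (2 + 380/49 + (2/7)*(25/49))) + 825) + 2560 = (1/(674 + (2 + 380/49 + 50/343)) + 825) + 2560 = (1/(674 + 3396/343) + 825) + 2560 = (1/(234578/343) + 825) + 2560 = (343/234578 + 825) + 2560 = 193527193/234578 + 2560 = 794046873/234578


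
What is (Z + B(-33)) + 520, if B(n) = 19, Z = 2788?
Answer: 3327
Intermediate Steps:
(Z + B(-33)) + 520 = (2788 + 19) + 520 = 2807 + 520 = 3327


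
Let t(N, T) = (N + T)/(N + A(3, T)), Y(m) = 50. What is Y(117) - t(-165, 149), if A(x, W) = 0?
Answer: 8234/165 ≈ 49.903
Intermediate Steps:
t(N, T) = (N + T)/N (t(N, T) = (N + T)/(N + 0) = (N + T)/N)
Y(117) - t(-165, 149) = 50 - (-165 + 149)/(-165) = 50 - (-1)*(-16)/165 = 50 - 1*16/165 = 50 - 16/165 = 8234/165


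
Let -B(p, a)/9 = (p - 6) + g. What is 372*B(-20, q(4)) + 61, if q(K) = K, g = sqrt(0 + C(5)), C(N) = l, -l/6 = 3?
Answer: 87109 - 10044*I*sqrt(2) ≈ 87109.0 - 14204.0*I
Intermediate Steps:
l = -18 (l = -6*3 = -18)
C(N) = -18
g = 3*I*sqrt(2) (g = sqrt(0 - 18) = sqrt(-18) = 3*I*sqrt(2) ≈ 4.2426*I)
B(p, a) = 54 - 9*p - 27*I*sqrt(2) (B(p, a) = -9*((p - 6) + 3*I*sqrt(2)) = -9*((-6 + p) + 3*I*sqrt(2)) = -9*(-6 + p + 3*I*sqrt(2)) = 54 - 9*p - 27*I*sqrt(2))
372*B(-20, q(4)) + 61 = 372*(54 - 9*(-20) - 27*I*sqrt(2)) + 61 = 372*(54 + 180 - 27*I*sqrt(2)) + 61 = 372*(234 - 27*I*sqrt(2)) + 61 = (87048 - 10044*I*sqrt(2)) + 61 = 87109 - 10044*I*sqrt(2)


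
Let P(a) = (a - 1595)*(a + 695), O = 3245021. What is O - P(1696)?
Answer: 3003530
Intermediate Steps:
P(a) = (-1595 + a)*(695 + a)
O - P(1696) = 3245021 - (-1108525 + 1696**2 - 900*1696) = 3245021 - (-1108525 + 2876416 - 1526400) = 3245021 - 1*241491 = 3245021 - 241491 = 3003530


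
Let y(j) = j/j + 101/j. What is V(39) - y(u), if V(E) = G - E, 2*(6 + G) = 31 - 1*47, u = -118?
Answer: -6271/118 ≈ -53.144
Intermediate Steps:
y(j) = 1 + 101/j
G = -14 (G = -6 + (31 - 1*47)/2 = -6 + (31 - 47)/2 = -6 + (½)*(-16) = -6 - 8 = -14)
V(E) = -14 - E
V(39) - y(u) = (-14 - 1*39) - (101 - 118)/(-118) = (-14 - 39) - (-1)*(-17)/118 = -53 - 1*17/118 = -53 - 17/118 = -6271/118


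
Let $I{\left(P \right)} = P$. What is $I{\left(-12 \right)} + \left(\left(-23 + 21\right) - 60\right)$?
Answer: $-74$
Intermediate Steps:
$I{\left(-12 \right)} + \left(\left(-23 + 21\right) - 60\right) = -12 + \left(\left(-23 + 21\right) - 60\right) = -12 - 62 = -74$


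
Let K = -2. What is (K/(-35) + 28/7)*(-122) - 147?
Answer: -22469/35 ≈ -641.97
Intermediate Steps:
(K/(-35) + 28/7)*(-122) - 147 = (-2/(-35) + 28/7)*(-122) - 147 = (-2*(-1/35) + 28*(1/7))*(-122) - 147 = (2/35 + 4)*(-122) - 147 = (142/35)*(-122) - 147 = -17324/35 - 147 = -22469/35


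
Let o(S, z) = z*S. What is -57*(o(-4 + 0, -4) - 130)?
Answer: 6498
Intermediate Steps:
o(S, z) = S*z
-57*(o(-4 + 0, -4) - 130) = -57*((-4 + 0)*(-4) - 130) = -57*(-4*(-4) - 130) = -57*(16 - 130) = -57*(-114) = 6498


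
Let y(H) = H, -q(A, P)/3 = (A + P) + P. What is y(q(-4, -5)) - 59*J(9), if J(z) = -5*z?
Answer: 2697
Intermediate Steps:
q(A, P) = -6*P - 3*A (q(A, P) = -3*((A + P) + P) = -3*(A + 2*P) = -6*P - 3*A)
y(q(-4, -5)) - 59*J(9) = (-6*(-5) - 3*(-4)) - (-295)*9 = (30 + 12) - 59*(-45) = 42 + 2655 = 2697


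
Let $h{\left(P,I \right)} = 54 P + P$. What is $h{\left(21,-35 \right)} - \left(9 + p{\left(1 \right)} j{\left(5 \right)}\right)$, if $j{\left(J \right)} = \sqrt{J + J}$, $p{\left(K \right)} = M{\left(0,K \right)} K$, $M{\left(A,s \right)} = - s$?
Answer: $1146 + \sqrt{10} \approx 1149.2$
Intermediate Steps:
$h{\left(P,I \right)} = 55 P$
$p{\left(K \right)} = - K^{2}$ ($p{\left(K \right)} = - K K = - K^{2}$)
$j{\left(J \right)} = \sqrt{2} \sqrt{J}$ ($j{\left(J \right)} = \sqrt{2 J} = \sqrt{2} \sqrt{J}$)
$h{\left(21,-35 \right)} - \left(9 + p{\left(1 \right)} j{\left(5 \right)}\right) = 55 \cdot 21 - \left(9 + - 1^{2} \sqrt{2} \sqrt{5}\right) = 1155 - \left(9 + \left(-1\right) 1 \sqrt{10}\right) = 1155 - \left(9 - \sqrt{10}\right) = 1146 + \sqrt{10}$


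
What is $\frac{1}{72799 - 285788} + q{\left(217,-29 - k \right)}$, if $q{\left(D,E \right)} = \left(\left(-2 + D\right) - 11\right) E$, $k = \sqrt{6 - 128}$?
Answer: $- \frac{1260042925}{212989} - 204 i \sqrt{122} \approx -5916.0 - 2253.3 i$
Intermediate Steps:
$k = i \sqrt{122}$ ($k = \sqrt{-122} = i \sqrt{122} \approx 11.045 i$)
$q{\left(D,E \right)} = E \left(-13 + D\right)$ ($q{\left(D,E \right)} = \left(-13 + D\right) E = E \left(-13 + D\right)$)
$\frac{1}{72799 - 285788} + q{\left(217,-29 - k \right)} = \frac{1}{72799 - 285788} + \left(-29 - i \sqrt{122}\right) \left(-13 + 217\right) = \frac{1}{-212989} + \left(-29 - i \sqrt{122}\right) 204 = - \frac{1}{212989} - \left(5916 + 204 i \sqrt{122}\right) = - \frac{1260042925}{212989} - 204 i \sqrt{122}$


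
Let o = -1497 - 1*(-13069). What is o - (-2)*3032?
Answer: 17636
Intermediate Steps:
o = 11572 (o = -1497 + 13069 = 11572)
o - (-2)*3032 = 11572 - (-2)*3032 = 11572 - 1*(-6064) = 11572 + 6064 = 17636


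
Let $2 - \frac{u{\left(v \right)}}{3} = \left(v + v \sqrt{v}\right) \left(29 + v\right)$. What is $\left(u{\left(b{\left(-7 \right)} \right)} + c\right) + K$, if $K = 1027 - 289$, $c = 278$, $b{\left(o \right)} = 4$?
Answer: $-166$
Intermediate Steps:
$K = 738$ ($K = 1027 - 289 = 738$)
$u{\left(v \right)} = 6 - 3 \left(29 + v\right) \left(v + v^{\frac{3}{2}}\right)$ ($u{\left(v \right)} = 6 - 3 \left(v + v \sqrt{v}\right) \left(29 + v\right) = 6 - 3 \left(v + v^{\frac{3}{2}}\right) \left(29 + v\right) = 6 - 3 \left(29 + v\right) \left(v + v^{\frac{3}{2}}\right)$)
$\left(u{\left(b{\left(-7 \right)} \right)} + c\right) + K = \left(\left(6 - 348 - 87 \cdot 4^{\frac{3}{2}} - 3 \cdot 4^{2} - 3 \cdot 4^{\frac{5}{2}}\right) + 278\right) + 738 = \left(\left(6 - 348 - 696 - 48 - 96\right) + 278\right) + 738 = \left(-1182 + 278\right) + 738 = -904 + 738 = -166$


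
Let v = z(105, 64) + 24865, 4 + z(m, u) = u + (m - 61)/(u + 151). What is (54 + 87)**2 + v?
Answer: 9633334/215 ≈ 44806.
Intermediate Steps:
z(m, u) = -4 + u + (-61 + m)/(151 + u) (z(m, u) = -4 + (u + (m - 61)/(u + 151)) = -4 + (u + (-61 + m)/(151 + u)) = -4 + u + (-61 + m)/(151 + u))
v = 5358919/215 (v = (-665 + 105 + 64**2 + 147*64)/(151 + 64) + 24865 = (-665 + 105 + 4096 + 9408)/215 + 24865 = (1/215)*12944 + 24865 = 12944/215 + 24865 = 5358919/215 ≈ 24925.)
(54 + 87)**2 + v = (54 + 87)**2 + 5358919/215 = 141**2 + 5358919/215 = 19881 + 5358919/215 = 9633334/215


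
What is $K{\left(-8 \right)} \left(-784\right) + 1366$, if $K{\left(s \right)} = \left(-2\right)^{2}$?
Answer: $-1770$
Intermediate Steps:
$K{\left(s \right)} = 4$
$K{\left(-8 \right)} \left(-784\right) + 1366 = 4 \left(-784\right) + 1366 = -3136 + 1366 = -1770$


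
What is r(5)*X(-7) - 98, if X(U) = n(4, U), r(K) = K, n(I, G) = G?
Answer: -133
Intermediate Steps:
X(U) = U
r(5)*X(-7) - 98 = 5*(-7) - 98 = -35 - 98 = -133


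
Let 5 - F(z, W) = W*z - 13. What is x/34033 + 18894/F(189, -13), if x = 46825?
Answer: 252970459/28077225 ≈ 9.0098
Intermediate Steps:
F(z, W) = 18 - W*z (F(z, W) = 5 - (W*z - 13) = 5 - (-13 + W*z) = 5 + (13 - W*z) = 18 - W*z)
x/34033 + 18894/F(189, -13) = 46825/34033 + 18894/(18 - 1*(-13)*189) = 46825*(1/34033) + 18894/(18 + 2457) = 46825/34033 + 18894/2475 = 46825/34033 + 18894*(1/2475) = 46825/34033 + 6298/825 = 252970459/28077225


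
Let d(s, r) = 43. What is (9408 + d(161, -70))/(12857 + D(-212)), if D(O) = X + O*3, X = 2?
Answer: 9451/12223 ≈ 0.77321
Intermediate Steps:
D(O) = 2 + 3*O (D(O) = 2 + O*3 = 2 + 3*O)
(9408 + d(161, -70))/(12857 + D(-212)) = (9408 + 43)/(12857 + (2 + 3*(-212))) = 9451/(12857 + (2 - 636)) = 9451/(12857 - 634) = 9451/12223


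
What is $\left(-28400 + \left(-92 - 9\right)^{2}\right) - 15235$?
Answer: $-33434$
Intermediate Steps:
$\left(-28400 + \left(-92 - 9\right)^{2}\right) - 15235 = \left(-28400 + \left(-101\right)^{2}\right) - 15235 = \left(-28400 + 10201\right) - 15235 = -18199 - 15235 = -33434$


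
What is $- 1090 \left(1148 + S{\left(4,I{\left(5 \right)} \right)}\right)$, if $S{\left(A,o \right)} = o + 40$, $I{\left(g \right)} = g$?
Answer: $-1300370$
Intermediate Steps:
$S{\left(A,o \right)} = 40 + o$
$- 1090 \left(1148 + S{\left(4,I{\left(5 \right)} \right)}\right) = - 1090 \left(1148 + \left(40 + 5\right)\right) = - 1090 \left(1148 + 45\right) = \left(-1090\right) 1193 = -1300370$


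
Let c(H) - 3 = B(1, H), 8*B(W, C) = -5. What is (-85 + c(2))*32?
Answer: -2644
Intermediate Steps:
B(W, C) = -5/8 (B(W, C) = (1/8)*(-5) = -5/8)
c(H) = 19/8 (c(H) = 3 - 5/8 = 19/8)
(-85 + c(2))*32 = (-85 + 19/8)*32 = -661/8*32 = -2644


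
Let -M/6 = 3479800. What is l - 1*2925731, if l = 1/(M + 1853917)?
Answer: -55661689964474/19024883 ≈ -2.9257e+6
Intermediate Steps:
M = -20878800 (M = -6*3479800 = -20878800)
l = -1/19024883 (l = 1/(-20878800 + 1853917) = 1/(-19024883) = -1/19024883 ≈ -5.2563e-8)
l - 1*2925731 = -1/19024883 - 1*2925731 = -1/19024883 - 2925731 = -55661689964474/19024883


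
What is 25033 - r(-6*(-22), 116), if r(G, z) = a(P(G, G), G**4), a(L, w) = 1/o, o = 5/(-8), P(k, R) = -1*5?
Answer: 125173/5 ≈ 25035.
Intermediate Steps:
P(k, R) = -5
o = -5/8 (o = 5*(-1/8) = -5/8 ≈ -0.62500)
a(L, w) = -8/5 (a(L, w) = 1/(-5/8) = -8/5)
r(G, z) = -8/5
25033 - r(-6*(-22), 116) = 25033 - 1*(-8/5) = 25033 + 8/5 = 125173/5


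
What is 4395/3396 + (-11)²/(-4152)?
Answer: 1486427/1175016 ≈ 1.2650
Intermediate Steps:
4395/3396 + (-11)²/(-4152) = 4395*(1/3396) + 121*(-1/4152) = 1465/1132 - 121/4152 = 1486427/1175016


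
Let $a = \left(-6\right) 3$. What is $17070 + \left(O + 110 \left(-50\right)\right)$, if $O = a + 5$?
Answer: $11557$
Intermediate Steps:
$a = -18$
$O = -13$ ($O = -18 + 5 = -13$)
$17070 + \left(O + 110 \left(-50\right)\right) = 17070 + \left(-13 + 110 \left(-50\right)\right) = 17070 - 5513 = 11557$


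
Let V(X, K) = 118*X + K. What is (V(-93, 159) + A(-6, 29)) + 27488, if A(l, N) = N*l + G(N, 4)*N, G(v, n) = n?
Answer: 16615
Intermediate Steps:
A(l, N) = 4*N + N*l (A(l, N) = N*l + 4*N = 4*N + N*l)
V(X, K) = K + 118*X
(V(-93, 159) + A(-6, 29)) + 27488 = ((159 + 118*(-93)) + 29*(4 - 6)) + 27488 = ((159 - 10974) + 29*(-2)) + 27488 = (-10815 - 58) + 27488 = -10873 + 27488 = 16615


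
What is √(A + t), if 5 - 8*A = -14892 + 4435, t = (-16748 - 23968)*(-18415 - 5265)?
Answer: √3856624751/2 ≈ 31051.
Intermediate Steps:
t = 964154880 (t = -40716*(-23680) = 964154880)
A = 5231/4 (A = 5/8 - (-14892 + 4435)/8 = 5/8 - ⅛*(-10457) = 5/8 + 10457/8 = 5231/4 ≈ 1307.8)
√(A + t) = √(5231/4 + 964154880) = √(3856624751/4) = √3856624751/2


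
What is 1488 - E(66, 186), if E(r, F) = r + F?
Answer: 1236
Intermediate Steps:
E(r, F) = F + r
1488 - E(66, 186) = 1488 - (186 + 66) = 1488 - 1*252 = 1488 - 252 = 1236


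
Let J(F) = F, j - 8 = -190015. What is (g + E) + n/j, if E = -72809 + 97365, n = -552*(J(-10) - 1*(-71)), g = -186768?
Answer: -30821381812/190007 ≈ -1.6221e+5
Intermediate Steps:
j = -190007 (j = 8 - 190015 = -190007)
n = -33672 (n = -552*(-10 - 1*(-71)) = -552*(-10 + 71) = -552*61 = -33672)
E = 24556
(g + E) + n/j = (-186768 + 24556) - 33672/(-190007) = -162212 - 33672*(-1/190007) = -162212 + 33672/190007 = -30821381812/190007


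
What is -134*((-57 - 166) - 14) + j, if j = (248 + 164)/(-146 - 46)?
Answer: 1524281/48 ≈ 31756.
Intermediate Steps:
j = -103/48 (j = 412/(-192) = 412*(-1/192) = -103/48 ≈ -2.1458)
-134*((-57 - 166) - 14) + j = -134*((-57 - 166) - 14) - 103/48 = -134*(-223 - 14) - 103/48 = -134*(-237) - 103/48 = 31758 - 103/48 = 1524281/48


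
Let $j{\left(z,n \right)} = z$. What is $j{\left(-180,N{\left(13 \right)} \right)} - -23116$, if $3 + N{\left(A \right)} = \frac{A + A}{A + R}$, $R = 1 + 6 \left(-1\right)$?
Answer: $22936$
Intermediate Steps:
$R = -5$ ($R = 1 - 6 = -5$)
$N{\left(A \right)} = -3 + \frac{2 A}{-5 + A}$ ($N{\left(A \right)} = -3 + \frac{A + A}{A - 5} = -3 + \frac{2 A}{-5 + A}$)
$j{\left(-180,N{\left(13 \right)} \right)} - -23116 = -180 - -23116 = -180 + 23116 = 22936$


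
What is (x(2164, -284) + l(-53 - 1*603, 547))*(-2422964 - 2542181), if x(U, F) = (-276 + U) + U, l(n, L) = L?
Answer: -22834701855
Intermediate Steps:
x(U, F) = -276 + 2*U
(x(2164, -284) + l(-53 - 1*603, 547))*(-2422964 - 2542181) = ((-276 + 2*2164) + 547)*(-2422964 - 2542181) = ((-276 + 4328) + 547)*(-4965145) = (4052 + 547)*(-4965145) = 4599*(-4965145) = -22834701855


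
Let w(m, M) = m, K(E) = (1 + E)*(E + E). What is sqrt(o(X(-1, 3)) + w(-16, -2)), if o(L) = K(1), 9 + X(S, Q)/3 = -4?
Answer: 2*I*sqrt(3) ≈ 3.4641*I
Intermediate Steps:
K(E) = 2*E*(1 + E) (K(E) = (1 + E)*(2*E) = 2*E*(1 + E))
X(S, Q) = -39 (X(S, Q) = -27 + 3*(-4) = -27 - 12 = -39)
o(L) = 4 (o(L) = 2*1*(1 + 1) = 2*1*2 = 4)
sqrt(o(X(-1, 3)) + w(-16, -2)) = sqrt(4 - 16) = sqrt(-12) = 2*I*sqrt(3)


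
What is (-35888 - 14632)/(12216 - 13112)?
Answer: 6315/112 ≈ 56.384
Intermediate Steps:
(-35888 - 14632)/(12216 - 13112) = -50520/(-896) = -50520*(-1/896) = 6315/112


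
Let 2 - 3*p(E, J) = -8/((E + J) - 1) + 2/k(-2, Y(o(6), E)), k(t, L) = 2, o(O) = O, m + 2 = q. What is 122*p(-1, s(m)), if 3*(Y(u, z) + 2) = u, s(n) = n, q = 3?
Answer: -854/3 ≈ -284.67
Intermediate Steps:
m = 1 (m = -2 + 3 = 1)
Y(u, z) = -2 + u/3
p(E, J) = ⅓ + 8/(3*(-1 + E + J)) (p(E, J) = ⅔ - (-8/((E + J) - 1) + 2/2)/3 = ⅔ - (-8/(-1 + E + J) + 2*(½))/3 = ⅔ - (-8/(-1 + E + J) + 1)/3 = ⅔ - (1 - 8/(-1 + E + J))/3 = ⅔ + (-⅓ + 8/(3*(-1 + E + J))) = ⅓ + 8/(3*(-1 + E + J)))
122*p(-1, s(m)) = 122*((7 - 1 + 1)/(3*(-1 - 1 + 1))) = 122*((⅓)*7/(-1)) = 122*((⅓)*(-1)*7) = 122*(-7/3) = -854/3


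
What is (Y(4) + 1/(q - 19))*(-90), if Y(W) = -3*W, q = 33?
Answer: 7515/7 ≈ 1073.6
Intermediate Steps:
(Y(4) + 1/(q - 19))*(-90) = (-3*4 + 1/(33 - 19))*(-90) = (-12 + 1/14)*(-90) = -167/14*(-90) = 7515/7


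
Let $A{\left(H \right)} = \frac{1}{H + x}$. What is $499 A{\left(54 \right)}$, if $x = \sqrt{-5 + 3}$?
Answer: $\frac{13473}{1459} - \frac{499 i \sqrt{2}}{2918} \approx 9.2344 - 0.24184 i$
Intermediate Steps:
$x = i \sqrt{2}$ ($x = \sqrt{-2} = i \sqrt{2} \approx 1.4142 i$)
$A{\left(H \right)} = \frac{1}{H + i \sqrt{2}}$
$499 A{\left(54 \right)} = \frac{499}{54 + i \sqrt{2}}$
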